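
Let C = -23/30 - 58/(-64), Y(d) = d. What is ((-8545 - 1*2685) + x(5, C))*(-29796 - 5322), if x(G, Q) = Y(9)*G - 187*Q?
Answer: 31496918637/80 ≈ 3.9371e+8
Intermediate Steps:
C = 67/480 (C = -23*1/30 - 58*(-1/64) = -23/30 + 29/32 = 67/480 ≈ 0.13958)
x(G, Q) = -187*Q + 9*G (x(G, Q) = 9*G - 187*Q = -187*Q + 9*G)
((-8545 - 1*2685) + x(5, C))*(-29796 - 5322) = ((-8545 - 1*2685) + (-187*67/480 + 9*5))*(-29796 - 5322) = ((-8545 - 2685) + (-12529/480 + 45))*(-35118) = (-11230 + 9071/480)*(-35118) = -5381329/480*(-35118) = 31496918637/80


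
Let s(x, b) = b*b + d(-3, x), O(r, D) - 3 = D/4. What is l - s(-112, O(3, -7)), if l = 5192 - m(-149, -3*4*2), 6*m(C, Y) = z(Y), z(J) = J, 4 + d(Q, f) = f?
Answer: 84967/16 ≈ 5310.4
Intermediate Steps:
d(Q, f) = -4 + f
O(r, D) = 3 + D/4
m(C, Y) = Y/6
s(x, b) = -4 + x + b² (s(x, b) = b*b + (-4 + x) = b² + (-4 + x) = -4 + x + b²)
l = 5196 (l = 5192 - -3*4*2/6 = 5192 - (-12*2)/6 = 5192 - (-24)/6 = 5192 - 1*(-4) = 5192 + 4 = 5196)
l - s(-112, O(3, -7)) = 5196 - (-4 - 112 + (3 + (¼)*(-7))²) = 5196 - (-4 - 112 + (3 - 7/4)²) = 5196 - (-4 - 112 + (5/4)²) = 5196 - (-4 - 112 + 25/16) = 5196 - 1*(-1831/16) = 5196 + 1831/16 = 84967/16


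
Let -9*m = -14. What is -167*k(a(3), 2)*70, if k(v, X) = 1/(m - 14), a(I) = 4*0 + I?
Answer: 7515/8 ≈ 939.38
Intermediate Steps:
m = 14/9 (m = -⅑*(-14) = 14/9 ≈ 1.5556)
a(I) = I (a(I) = 0 + I = I)
k(v, X) = -9/112 (k(v, X) = 1/(14/9 - 14) = 1/(-112/9) = -9/112)
-167*k(a(3), 2)*70 = -167*(-9/112)*70 = (1503/112)*70 = 7515/8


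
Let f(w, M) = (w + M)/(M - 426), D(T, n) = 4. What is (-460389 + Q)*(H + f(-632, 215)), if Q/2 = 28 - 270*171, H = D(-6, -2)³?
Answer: -7693760833/211 ≈ -3.6463e+7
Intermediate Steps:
f(w, M) = (M + w)/(-426 + M)
H = 64 (H = 4³ = 64)
Q = -92284 (Q = 2*(28 - 270*171) = 2*(28 - 46170) = 2*(-46142) = -92284)
(-460389 + Q)*(H + f(-632, 215)) = (-460389 - 92284)*(64 + (215 - 632)/(-426 + 215)) = -552673*(64 - 417/(-211)) = -552673*(64 - 1/211*(-417)) = -552673*(64 + 417/211) = -552673*13921/211 = -7693760833/211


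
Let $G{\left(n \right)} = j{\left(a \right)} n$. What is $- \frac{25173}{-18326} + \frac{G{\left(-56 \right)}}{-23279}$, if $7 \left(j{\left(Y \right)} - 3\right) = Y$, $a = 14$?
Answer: $\frac{591133547}{426610954} \approx 1.3857$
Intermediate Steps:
$j{\left(Y \right)} = 3 + \frac{Y}{7}$
$G{\left(n \right)} = 5 n$ ($G{\left(n \right)} = \left(3 + \frac{1}{7} \cdot 14\right) n = \left(3 + 2\right) n = 5 n$)
$- \frac{25173}{-18326} + \frac{G{\left(-56 \right)}}{-23279} = - \frac{25173}{-18326} + \frac{5 \left(-56\right)}{-23279} = \left(-25173\right) \left(- \frac{1}{18326}\right) - - \frac{280}{23279} = \frac{25173}{18326} + \frac{280}{23279} = \frac{591133547}{426610954}$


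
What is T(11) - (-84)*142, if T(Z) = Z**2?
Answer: 12049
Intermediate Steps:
T(11) - (-84)*142 = 11**2 - (-84)*142 = 121 - 84*(-142) = 121 + 11928 = 12049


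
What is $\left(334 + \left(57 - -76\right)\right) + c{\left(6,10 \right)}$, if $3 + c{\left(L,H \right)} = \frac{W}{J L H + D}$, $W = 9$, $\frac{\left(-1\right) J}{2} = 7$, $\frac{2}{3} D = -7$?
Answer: $\frac{87694}{189} \approx 463.99$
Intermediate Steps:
$D = - \frac{21}{2}$ ($D = \frac{3}{2} \left(-7\right) = - \frac{21}{2} \approx -10.5$)
$J = -14$ ($J = \left(-2\right) 7 = -14$)
$c{\left(L,H \right)} = -3 + \frac{9}{- \frac{21}{2} - 14 H L}$ ($c{\left(L,H \right)} = -3 + \frac{9}{- 14 L H - \frac{21}{2}} = -3 + \frac{9}{- 14 H L - \frac{21}{2}} = -3 + \frac{9}{- \frac{21}{2} - 14 H L}$)
$\left(334 + \left(57 - -76\right)\right) + c{\left(6,10 \right)} = \left(334 + \left(57 - -76\right)\right) + \frac{3 \left(27 + 28 \cdot 10 \cdot 6\right)}{7 \left(-3 - 40 \cdot 6\right)} = \left(334 + \left(57 + 76\right)\right) + \frac{3 \left(27 + 1680\right)}{7 \left(-3 - 240\right)} = \left(334 + 133\right) + \frac{3}{7} \frac{1}{-243} \cdot 1707 = 467 + \frac{3}{7} \left(- \frac{1}{243}\right) 1707 = 467 - \frac{569}{189} = \frac{87694}{189}$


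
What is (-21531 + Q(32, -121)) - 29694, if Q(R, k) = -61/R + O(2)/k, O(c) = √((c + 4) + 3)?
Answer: -198350677/3872 ≈ -51227.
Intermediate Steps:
O(c) = √(7 + c) (O(c) = √((4 + c) + 3) = √(7 + c))
Q(R, k) = -61/R + 3/k (Q(R, k) = -61/R + √(7 + 2)/k = -61/R + √9/k = -61/R + 3/k)
(-21531 + Q(32, -121)) - 29694 = (-21531 + (-61/32 + 3/(-121))) - 29694 = (-21531 + (-61*1/32 + 3*(-1/121))) - 29694 = (-21531 + (-61/32 - 3/121)) - 29694 = (-21531 - 7477/3872) - 29694 = -83375509/3872 - 29694 = -198350677/3872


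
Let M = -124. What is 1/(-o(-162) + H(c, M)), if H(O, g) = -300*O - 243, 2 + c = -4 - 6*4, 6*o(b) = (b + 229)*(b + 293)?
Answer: 6/43765 ≈ 0.00013710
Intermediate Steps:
o(b) = (229 + b)*(293 + b)/6 (o(b) = ((b + 229)*(b + 293))/6 = ((229 + b)*(293 + b))/6 = (229 + b)*(293 + b)/6)
c = -30 (c = -2 + (-4 - 6*4) = -2 + (-4 - 24) = -2 - 28 = -30)
H(O, g) = -243 - 300*O
1/(-o(-162) + H(c, M)) = 1/(-(67097/6 + 87*(-162) + (1/6)*(-162)**2) + (-243 - 300*(-30))) = 1/(-(67097/6 - 14094 + (1/6)*26244) + (-243 + 9000)) = 1/(-(67097/6 - 14094 + 4374) + 8757) = 1/(-1*8777/6 + 8757) = 1/(-8777/6 + 8757) = 1/(43765/6) = 6/43765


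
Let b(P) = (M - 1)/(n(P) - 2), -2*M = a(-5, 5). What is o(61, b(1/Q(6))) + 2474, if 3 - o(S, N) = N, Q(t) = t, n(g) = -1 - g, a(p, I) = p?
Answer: 47072/19 ≈ 2477.5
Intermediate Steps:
M = 5/2 (M = -½*(-5) = 5/2 ≈ 2.5000)
b(P) = 3/(2*(-3 - P)) (b(P) = (5/2 - 1)/((-1 - P) - 2) = 3/(2*(-3 - P)))
o(S, N) = 3 - N
o(61, b(1/Q(6))) + 2474 = (3 - (-3)/(6 + 2/6)) + 2474 = (3 - (-3)/(6 + 2*(⅙))) + 2474 = (3 - (-3)/(6 + ⅓)) + 2474 = (3 - (-3)/19/3) + 2474 = (3 - (-3)*3/19) + 2474 = (3 - 1*(-9/19)) + 2474 = (3 + 9/19) + 2474 = 66/19 + 2474 = 47072/19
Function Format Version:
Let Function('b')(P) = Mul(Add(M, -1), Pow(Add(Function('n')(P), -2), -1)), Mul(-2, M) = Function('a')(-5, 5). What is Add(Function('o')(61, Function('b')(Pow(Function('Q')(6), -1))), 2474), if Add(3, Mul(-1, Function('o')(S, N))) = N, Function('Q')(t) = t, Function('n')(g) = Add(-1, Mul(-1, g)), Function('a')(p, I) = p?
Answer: Rational(47072, 19) ≈ 2477.5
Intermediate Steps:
M = Rational(5, 2) (M = Mul(Rational(-1, 2), -5) = Rational(5, 2) ≈ 2.5000)
Function('b')(P) = Mul(Rational(3, 2), Pow(Add(-3, Mul(-1, P)), -1)) (Function('b')(P) = Mul(Add(Rational(5, 2), -1), Pow(Add(Add(-1, Mul(-1, P)), -2), -1)) = Mul(Rational(3, 2), Pow(Add(-3, Mul(-1, P)), -1)))
Function('o')(S, N) = Add(3, Mul(-1, N))
Add(Function('o')(61, Function('b')(Pow(Function('Q')(6), -1))), 2474) = Add(Add(3, Mul(-1, Mul(-3, Pow(Add(6, Mul(2, Pow(6, -1))), -1)))), 2474) = Add(Add(3, Mul(-1, Mul(-3, Pow(Add(6, Mul(2, Rational(1, 6))), -1)))), 2474) = Add(Add(3, Mul(-1, Mul(-3, Pow(Add(6, Rational(1, 3)), -1)))), 2474) = Add(Add(3, Mul(-1, Mul(-3, Pow(Rational(19, 3), -1)))), 2474) = Add(Add(3, Mul(-1, Mul(-3, Rational(3, 19)))), 2474) = Add(Add(3, Mul(-1, Rational(-9, 19))), 2474) = Add(Add(3, Rational(9, 19)), 2474) = Add(Rational(66, 19), 2474) = Rational(47072, 19)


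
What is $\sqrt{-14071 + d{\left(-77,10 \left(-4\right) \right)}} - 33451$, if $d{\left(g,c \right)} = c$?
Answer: $-33451 + i \sqrt{14111} \approx -33451.0 + 118.79 i$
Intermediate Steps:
$\sqrt{-14071 + d{\left(-77,10 \left(-4\right) \right)}} - 33451 = \sqrt{-14071 + 10 \left(-4\right)} - 33451 = \sqrt{-14071 - 40} - 33451 = \sqrt{-14111} - 33451 = i \sqrt{14111} - 33451 = -33451 + i \sqrt{14111}$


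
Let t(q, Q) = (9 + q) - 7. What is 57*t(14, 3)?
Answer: 912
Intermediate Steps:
t(q, Q) = 2 + q
57*t(14, 3) = 57*(2 + 14) = 57*16 = 912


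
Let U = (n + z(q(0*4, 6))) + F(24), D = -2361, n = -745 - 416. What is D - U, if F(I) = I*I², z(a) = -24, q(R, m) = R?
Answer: -15000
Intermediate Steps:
n = -1161
F(I) = I³
U = 12639 (U = (-1161 - 24) + 24³ = -1185 + 13824 = 12639)
D - U = -2361 - 1*12639 = -2361 - 12639 = -15000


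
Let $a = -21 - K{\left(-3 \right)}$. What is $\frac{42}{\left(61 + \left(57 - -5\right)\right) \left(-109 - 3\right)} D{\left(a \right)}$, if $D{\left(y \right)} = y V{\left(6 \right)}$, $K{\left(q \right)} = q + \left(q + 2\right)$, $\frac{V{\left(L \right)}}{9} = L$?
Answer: $\frac{459}{164} \approx 2.7988$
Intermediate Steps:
$V{\left(L \right)} = 9 L$
$K{\left(q \right)} = 2 + 2 q$ ($K{\left(q \right)} = q + \left(2 + q\right) = 2 + 2 q$)
$a = -17$ ($a = -21 - \left(2 + 2 \left(-3\right)\right) = -21 - \left(2 - 6\right) = -21 - -4 = -21 + 4 = -17$)
$D{\left(y \right)} = 54 y$ ($D{\left(y \right)} = y 9 \cdot 6 = y 54 = 54 y$)
$\frac{42}{\left(61 + \left(57 - -5\right)\right) \left(-109 - 3\right)} D{\left(a \right)} = \frac{42}{\left(61 + \left(57 - -5\right)\right) \left(-109 - 3\right)} 54 \left(-17\right) = \frac{42}{\left(61 + \left(57 + 5\right)\right) \left(-112\right)} \left(-918\right) = \frac{42}{\left(61 + 62\right) \left(-112\right)} \left(-918\right) = \frac{42}{123 \left(-112\right)} \left(-918\right) = \frac{42}{-13776} \left(-918\right) = 42 \left(- \frac{1}{13776}\right) \left(-918\right) = \left(- \frac{1}{328}\right) \left(-918\right) = \frac{459}{164}$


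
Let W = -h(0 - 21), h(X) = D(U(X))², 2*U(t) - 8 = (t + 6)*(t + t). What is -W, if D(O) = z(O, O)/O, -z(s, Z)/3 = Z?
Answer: 9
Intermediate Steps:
z(s, Z) = -3*Z
U(t) = 4 + t*(6 + t) (U(t) = 4 + ((t + 6)*(t + t))/2 = 4 + ((6 + t)*(2*t))/2 = 4 + (2*t*(6 + t))/2 = 4 + t*(6 + t))
D(O) = -3 (D(O) = (-3*O)/O = -3)
h(X) = 9 (h(X) = (-3)² = 9)
W = -9 (W = -1*9 = -9)
-W = -1*(-9) = 9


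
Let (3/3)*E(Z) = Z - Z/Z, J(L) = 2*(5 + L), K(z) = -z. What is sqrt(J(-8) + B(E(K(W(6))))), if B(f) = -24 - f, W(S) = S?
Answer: I*sqrt(23) ≈ 4.7958*I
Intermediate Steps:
J(L) = 10 + 2*L
E(Z) = -1 + Z (E(Z) = Z - Z/Z = Z - 1*1 = Z - 1 = -1 + Z)
sqrt(J(-8) + B(E(K(W(6))))) = sqrt((10 + 2*(-8)) + (-24 - (-1 - 1*6))) = sqrt((10 - 16) + (-24 - (-1 - 6))) = sqrt(-6 + (-24 - 1*(-7))) = sqrt(-6 + (-24 + 7)) = sqrt(-6 - 17) = sqrt(-23) = I*sqrt(23)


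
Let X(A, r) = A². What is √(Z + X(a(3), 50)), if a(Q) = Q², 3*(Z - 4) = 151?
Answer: √1218/3 ≈ 11.633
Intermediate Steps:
Z = 163/3 (Z = 4 + (⅓)*151 = 4 + 151/3 = 163/3 ≈ 54.333)
√(Z + X(a(3), 50)) = √(163/3 + (3²)²) = √(163/3 + 9²) = √(163/3 + 81) = √(406/3) = √1218/3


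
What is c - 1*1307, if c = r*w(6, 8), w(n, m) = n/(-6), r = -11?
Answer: -1296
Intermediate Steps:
w(n, m) = -n/6 (w(n, m) = n*(-⅙) = -n/6)
c = 11 (c = -(-11)*6/6 = -11*(-1) = 11)
c - 1*1307 = 11 - 1*1307 = 11 - 1307 = -1296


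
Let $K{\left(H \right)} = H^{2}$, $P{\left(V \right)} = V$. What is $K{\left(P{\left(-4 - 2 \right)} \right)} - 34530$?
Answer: $-34494$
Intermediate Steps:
$K{\left(P{\left(-4 - 2 \right)} \right)} - 34530 = \left(-4 - 2\right)^{2} - 34530 = \left(-6\right)^{2} - 34530 = 36 - 34530 = -34494$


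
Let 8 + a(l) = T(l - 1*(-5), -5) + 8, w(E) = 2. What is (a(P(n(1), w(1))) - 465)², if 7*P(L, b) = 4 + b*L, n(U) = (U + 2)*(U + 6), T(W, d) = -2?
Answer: 218089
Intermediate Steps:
n(U) = (2 + U)*(6 + U)
P(L, b) = 4/7 + L*b/7 (P(L, b) = (4 + b*L)/7 = (4 + L*b)/7 = 4/7 + L*b/7)
a(l) = -2 (a(l) = -8 + (-2 + 8) = -8 + 6 = -2)
(a(P(n(1), w(1))) - 465)² = (-2 - 465)² = (-467)² = 218089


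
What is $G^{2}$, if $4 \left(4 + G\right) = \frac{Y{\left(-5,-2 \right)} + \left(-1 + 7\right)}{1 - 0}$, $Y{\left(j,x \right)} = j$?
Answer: $\frac{225}{16} \approx 14.063$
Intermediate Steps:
$G = - \frac{15}{4}$ ($G = -4 + \frac{\left(-5 + \left(-1 + 7\right)\right) \frac{1}{1 - 0}}{4} = -4 + \frac{\left(-5 + 6\right) \frac{1}{1 + \left(-3 + 3\right)}}{4} = -4 + \frac{1 \frac{1}{1 + 0}}{4} = -4 + \frac{1 \cdot 1^{-1}}{4} = -4 + \frac{1 \cdot 1}{4} = -4 + \frac{1}{4} \cdot 1 = -4 + \frac{1}{4} = - \frac{15}{4} \approx -3.75$)
$G^{2} = \left(- \frac{15}{4}\right)^{2} = \frac{225}{16}$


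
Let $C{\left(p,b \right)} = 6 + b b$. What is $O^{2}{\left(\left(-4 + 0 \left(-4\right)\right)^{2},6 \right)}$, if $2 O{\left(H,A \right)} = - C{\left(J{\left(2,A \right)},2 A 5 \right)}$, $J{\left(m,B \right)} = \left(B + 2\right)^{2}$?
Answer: $3250809$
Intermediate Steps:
$J{\left(m,B \right)} = \left(2 + B\right)^{2}$
$C{\left(p,b \right)} = 6 + b^{2}$
$O{\left(H,A \right)} = -3 - 50 A^{2}$ ($O{\left(H,A \right)} = \frac{\left(-1\right) \left(6 + \left(2 A 5\right)^{2}\right)}{2} = \frac{\left(-1\right) \left(6 + \left(10 A\right)^{2}\right)}{2} = \frac{\left(-1\right) \left(6 + 100 A^{2}\right)}{2} = \frac{-6 - 100 A^{2}}{2} = -3 - 50 A^{2}$)
$O^{2}{\left(\left(-4 + 0 \left(-4\right)\right)^{2},6 \right)} = \left(-3 - 50 \cdot 6^{2}\right)^{2} = \left(-3 - 1800\right)^{2} = \left(-1803\right)^{2} = 3250809$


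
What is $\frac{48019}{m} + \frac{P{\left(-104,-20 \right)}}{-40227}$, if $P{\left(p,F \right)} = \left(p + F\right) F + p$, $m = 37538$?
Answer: $\frac{55832425}{45758822} \approx 1.2201$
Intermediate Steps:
$P{\left(p,F \right)} = p + F \left(F + p\right)$ ($P{\left(p,F \right)} = \left(F + p\right) F + p = F \left(F + p\right) + p = p + F \left(F + p\right)$)
$\frac{48019}{m} + \frac{P{\left(-104,-20 \right)}}{-40227} = \frac{48019}{37538} + \frac{-104 + \left(-20\right)^{2} - -2080}{-40227} = 48019 \cdot \frac{1}{37538} + \left(-104 + 400 + 2080\right) \left(- \frac{1}{40227}\right) = \frac{48019}{37538} + 2376 \left(- \frac{1}{40227}\right) = \frac{48019}{37538} - \frac{72}{1219} = \frac{55832425}{45758822}$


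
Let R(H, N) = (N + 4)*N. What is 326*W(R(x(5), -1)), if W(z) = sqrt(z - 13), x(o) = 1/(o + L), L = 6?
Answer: 1304*I ≈ 1304.0*I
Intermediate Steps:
x(o) = 1/(6 + o) (x(o) = 1/(o + 6) = 1/(6 + o))
R(H, N) = N*(4 + N) (R(H, N) = (4 + N)*N = N*(4 + N))
W(z) = sqrt(-13 + z)
326*W(R(x(5), -1)) = 326*sqrt(-13 - (4 - 1)) = 326*sqrt(-13 - 1*3) = 326*sqrt(-13 - 3) = 326*sqrt(-16) = 326*(4*I) = 1304*I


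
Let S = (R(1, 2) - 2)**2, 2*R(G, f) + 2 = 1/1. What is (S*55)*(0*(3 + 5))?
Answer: 0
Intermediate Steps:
R(G, f) = -1/2 (R(G, f) = -1 + (1/2)/1 = -1 + (1/2)*1 = -1 + 1/2 = -1/2)
S = 25/4 (S = (-1/2 - 2)**2 = (-5/2)**2 = 25/4 ≈ 6.2500)
(S*55)*(0*(3 + 5)) = ((25/4)*55)*(0*(3 + 5)) = 1375*(0*8)/4 = (1375/4)*0 = 0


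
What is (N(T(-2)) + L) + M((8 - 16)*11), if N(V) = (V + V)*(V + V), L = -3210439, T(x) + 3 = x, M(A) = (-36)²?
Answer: -3209043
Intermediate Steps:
M(A) = 1296
T(x) = -3 + x
N(V) = 4*V² (N(V) = (2*V)*(2*V) = 4*V²)
(N(T(-2)) + L) + M((8 - 16)*11) = (4*(-3 - 2)² - 3210439) + 1296 = (4*(-5)² - 3210439) + 1296 = (4*25 - 3210439) + 1296 = (100 - 3210439) + 1296 = -3210339 + 1296 = -3209043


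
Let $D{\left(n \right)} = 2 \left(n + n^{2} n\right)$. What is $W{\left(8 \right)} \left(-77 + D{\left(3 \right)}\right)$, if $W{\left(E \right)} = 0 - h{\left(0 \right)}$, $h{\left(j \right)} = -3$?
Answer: $-51$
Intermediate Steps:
$D{\left(n \right)} = 2 n + 2 n^{3}$ ($D{\left(n \right)} = 2 \left(n + n^{3}\right) = 2 n + 2 n^{3}$)
$W{\left(E \right)} = 3$ ($W{\left(E \right)} = 0 - -3 = 0 + 3 = 3$)
$W{\left(8 \right)} \left(-77 + D{\left(3 \right)}\right) = 3 \left(-77 + 2 \cdot 3 \left(1 + 3^{2}\right)\right) = 3 \left(-77 + 2 \cdot 3 \left(1 + 9\right)\right) = 3 \left(-77 + 2 \cdot 3 \cdot 10\right) = 3 \left(-77 + 60\right) = 3 \left(-17\right) = -51$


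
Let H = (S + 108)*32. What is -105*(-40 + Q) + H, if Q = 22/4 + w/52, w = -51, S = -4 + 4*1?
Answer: 373437/52 ≈ 7181.5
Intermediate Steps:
S = 0 (S = -4 + 4 = 0)
Q = 235/52 (Q = 22/4 - 51/52 = 22*(¼) - 51*1/52 = 11/2 - 51/52 = 235/52 ≈ 4.5192)
H = 3456 (H = (0 + 108)*32 = 108*32 = 3456)
-105*(-40 + Q) + H = -105*(-40 + 235/52) + 3456 = -105*(-1845/52) + 3456 = 193725/52 + 3456 = 373437/52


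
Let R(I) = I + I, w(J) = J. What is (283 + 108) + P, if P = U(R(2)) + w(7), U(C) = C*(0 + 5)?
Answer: 418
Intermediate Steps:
R(I) = 2*I
U(C) = 5*C (U(C) = C*5 = 5*C)
P = 27 (P = 5*(2*2) + 7 = 5*4 + 7 = 20 + 7 = 27)
(283 + 108) + P = (283 + 108) + 27 = 391 + 27 = 418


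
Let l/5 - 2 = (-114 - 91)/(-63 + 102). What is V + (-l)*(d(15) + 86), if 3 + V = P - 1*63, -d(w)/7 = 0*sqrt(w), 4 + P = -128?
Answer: 46888/39 ≈ 1202.3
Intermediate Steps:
P = -132 (P = -4 - 128 = -132)
d(w) = 0 (d(w) = -0*sqrt(w) = -7*0 = 0)
l = -635/39 (l = 10 + 5*((-114 - 91)/(-63 + 102)) = 10 + 5*(-205/39) = 10 - 1025/39 = -635/39 ≈ -16.282)
V = -198 (V = -3 + (-132 - 1*63) = -3 + (-132 - 63) = -3 - 195 = -198)
V + (-l)*(d(15) + 86) = -198 + (-1*(-635/39))*(0 + 86) = -198 + (635/39)*86 = -198 + 54610/39 = 46888/39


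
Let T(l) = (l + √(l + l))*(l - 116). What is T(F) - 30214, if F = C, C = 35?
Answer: -33049 - 81*√70 ≈ -33727.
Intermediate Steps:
F = 35
T(l) = (-116 + l)*(l + √2*√l) (T(l) = (l + √(2*l))*(-116 + l) = (l + √2*√l)*(-116 + l) = (-116 + l)*(l + √2*√l))
T(F) - 30214 = (35² - 116*35 + √2*35^(3/2) - 116*√2*√35) - 30214 = (1225 - 4060 + √2*(35*√35) - 116*√70) - 30214 = (1225 - 4060 + 35*√70 - 116*√70) - 30214 = (-2835 - 81*√70) - 30214 = -33049 - 81*√70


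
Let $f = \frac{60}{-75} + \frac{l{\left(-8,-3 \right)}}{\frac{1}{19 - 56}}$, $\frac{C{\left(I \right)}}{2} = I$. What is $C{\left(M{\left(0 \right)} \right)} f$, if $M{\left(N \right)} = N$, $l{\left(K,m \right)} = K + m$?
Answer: $0$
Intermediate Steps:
$C{\left(I \right)} = 2 I$
$f = \frac{2031}{5}$ ($f = \frac{60}{-75} + \frac{-8 - 3}{\frac{1}{19 - 56}} = 60 \left(- \frac{1}{75}\right) - \frac{11}{\frac{1}{-37}} = - \frac{4}{5} - \frac{11}{- \frac{1}{37}} = - \frac{4}{5} - -407 = - \frac{4}{5} + 407 = \frac{2031}{5} \approx 406.2$)
$C{\left(M{\left(0 \right)} \right)} f = 2 \cdot 0 \cdot \frac{2031}{5} = 0 \cdot \frac{2031}{5} = 0$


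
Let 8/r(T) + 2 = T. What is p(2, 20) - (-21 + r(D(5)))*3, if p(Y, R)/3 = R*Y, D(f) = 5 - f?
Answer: 195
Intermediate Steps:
r(T) = 8/(-2 + T)
p(Y, R) = 3*R*Y (p(Y, R) = 3*(R*Y) = 3*R*Y)
p(2, 20) - (-21 + r(D(5)))*3 = 3*20*2 - (-21 + 8/(-2 + (5 - 1*5)))*3 = 120 - (-21 + 8/(-2 + (5 - 5)))*3 = 120 - (-21 + 8/(-2 + 0))*3 = 120 - (-21 + 8/(-2))*3 = 120 - (-21 + 8*(-½))*3 = 120 - (-21 - 4)*3 = 120 - (-25)*3 = 120 - 1*(-75) = 120 + 75 = 195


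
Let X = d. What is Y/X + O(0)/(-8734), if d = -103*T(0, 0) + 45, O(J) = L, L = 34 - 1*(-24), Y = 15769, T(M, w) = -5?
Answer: 68846983/2445520 ≈ 28.152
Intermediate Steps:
L = 58 (L = 34 + 24 = 58)
O(J) = 58
d = 560 (d = -103*(-5) + 45 = 515 + 45 = 560)
X = 560
Y/X + O(0)/(-8734) = 15769/560 + 58/(-8734) = 15769*(1/560) + 58*(-1/8734) = 15769/560 - 29/4367 = 68846983/2445520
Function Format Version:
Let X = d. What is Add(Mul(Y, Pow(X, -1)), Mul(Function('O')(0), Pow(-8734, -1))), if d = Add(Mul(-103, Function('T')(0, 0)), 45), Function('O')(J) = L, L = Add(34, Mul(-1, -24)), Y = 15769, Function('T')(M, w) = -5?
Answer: Rational(68846983, 2445520) ≈ 28.152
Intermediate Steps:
L = 58 (L = Add(34, 24) = 58)
Function('O')(J) = 58
d = 560 (d = Add(Mul(-103, -5), 45) = Add(515, 45) = 560)
X = 560
Add(Mul(Y, Pow(X, -1)), Mul(Function('O')(0), Pow(-8734, -1))) = Add(Mul(15769, Pow(560, -1)), Mul(58, Pow(-8734, -1))) = Add(Mul(15769, Rational(1, 560)), Mul(58, Rational(-1, 8734))) = Add(Rational(15769, 560), Rational(-29, 4367)) = Rational(68846983, 2445520)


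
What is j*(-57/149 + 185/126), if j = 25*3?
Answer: 509575/6258 ≈ 81.428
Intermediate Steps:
j = 75
j*(-57/149 + 185/126) = 75*(-57/149 + 185/126) = 75*(20383/18774) = 509575/6258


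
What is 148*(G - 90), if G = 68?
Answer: -3256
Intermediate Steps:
148*(G - 90) = 148*(68 - 90) = 148*(-22) = -3256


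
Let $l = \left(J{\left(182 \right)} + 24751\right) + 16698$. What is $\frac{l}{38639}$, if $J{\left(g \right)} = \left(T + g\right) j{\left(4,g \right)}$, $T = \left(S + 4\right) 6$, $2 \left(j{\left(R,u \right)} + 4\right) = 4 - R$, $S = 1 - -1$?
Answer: $\frac{40577}{38639} \approx 1.0502$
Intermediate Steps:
$S = 2$ ($S = 1 + 1 = 2$)
$j{\left(R,u \right)} = -2 - \frac{R}{2}$ ($j{\left(R,u \right)} = -4 + \frac{4 - R}{2} = -4 - \left(-2 + \frac{R}{2}\right) = -2 - \frac{R}{2}$)
$T = 36$ ($T = \left(2 + 4\right) 6 = 6 \cdot 6 = 36$)
$J{\left(g \right)} = -144 - 4 g$ ($J{\left(g \right)} = \left(36 + g\right) \left(-2 - 2\right) = \left(36 + g\right) \left(-4\right) = -144 - 4 g$)
$l = 40577$ ($l = \left(\left(-144 - 728\right) + 24751\right) + 16698 = \left(-872 + 24751\right) + 16698 = 23879 + 16698 = 40577$)
$\frac{l}{38639} = \frac{40577}{38639}$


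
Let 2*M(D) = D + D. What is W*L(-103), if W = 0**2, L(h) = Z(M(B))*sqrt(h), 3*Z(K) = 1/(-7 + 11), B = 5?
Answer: 0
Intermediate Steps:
M(D) = D (M(D) = (D + D)/2 = (2*D)/2 = D)
Z(K) = 1/12 (Z(K) = 1/(3*(-7 + 11)) = (1/3)/4 = (1/3)*(1/4) = 1/12)
L(h) = sqrt(h)/12
W = 0
W*L(-103) = 0*(sqrt(-103)/12) = 0*((I*sqrt(103))/12) = 0*(I*sqrt(103)/12) = 0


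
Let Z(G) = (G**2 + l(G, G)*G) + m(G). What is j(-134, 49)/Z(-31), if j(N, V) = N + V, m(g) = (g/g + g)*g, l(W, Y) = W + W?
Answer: -85/3813 ≈ -0.022292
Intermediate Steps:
l(W, Y) = 2*W
m(g) = g*(1 + g) (m(g) = (1 + g)*g = g*(1 + g))
Z(G) = 3*G**2 + G*(1 + G) (Z(G) = (G**2 + (2*G)*G) + G*(1 + G) = (G**2 + 2*G**2) + G*(1 + G) = 3*G**2 + G*(1 + G))
j(-134, 49)/Z(-31) = (-134 + 49)/((-31*(1 + 4*(-31)))) = -85*(-1/(31*(1 - 124))) = -85/((-31*(-123))) = -85/3813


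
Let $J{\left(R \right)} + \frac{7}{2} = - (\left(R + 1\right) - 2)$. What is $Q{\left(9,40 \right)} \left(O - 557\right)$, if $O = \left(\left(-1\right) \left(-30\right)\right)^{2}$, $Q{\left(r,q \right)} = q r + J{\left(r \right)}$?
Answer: $\frac{239071}{2} \approx 1.1954 \cdot 10^{5}$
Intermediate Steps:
$J{\left(R \right)} = - \frac{5}{2} - R$ ($J{\left(R \right)} = - \frac{7}{2} - \left(\left(R + 1\right) - 2\right) = - \frac{7}{2} - \left(\left(1 + R\right) - 2\right) = - \frac{7}{2} - \left(-1 + R\right) = - \frac{5}{2} - R$)
$Q{\left(r,q \right)} = - \frac{5}{2} - r + q r$ ($Q{\left(r,q \right)} = q r - \left(\frac{5}{2} + r\right) = - \frac{5}{2} - r + q r$)
$O = 900$ ($O = 30^{2} = 900$)
$Q{\left(9,40 \right)} \left(O - 557\right) = \left(- \frac{5}{2} - 9 + 40 \cdot 9\right) \left(900 - 557\right) = \left(- \frac{5}{2} - 9 + 360\right) 343 = \frac{697}{2} \cdot 343 = \frac{239071}{2}$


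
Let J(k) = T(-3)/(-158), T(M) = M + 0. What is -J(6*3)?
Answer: -3/158 ≈ -0.018987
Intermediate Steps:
T(M) = M
J(k) = 3/158 (J(k) = -3/(-158) = -3*(-1/158) = 3/158)
-J(6*3) = -1*3/158 = -3/158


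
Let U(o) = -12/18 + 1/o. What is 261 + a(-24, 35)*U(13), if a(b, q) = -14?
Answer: 10501/39 ≈ 269.26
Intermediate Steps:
U(o) = -⅔ + 1/o (U(o) = -12*1/18 + 1/o = -⅔ + 1/o)
261 + a(-24, 35)*U(13) = 261 - 14*(-⅔ + 1/13) = 261 - 14*(-23/39) = 261 + 322/39 = 10501/39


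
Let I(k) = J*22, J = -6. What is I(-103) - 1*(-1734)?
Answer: 1602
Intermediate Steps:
I(k) = -132 (I(k) = -6*22 = -132)
I(-103) - 1*(-1734) = -132 - 1*(-1734) = -132 + 1734 = 1602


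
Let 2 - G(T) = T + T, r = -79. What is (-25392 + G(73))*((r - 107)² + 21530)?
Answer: -1433233536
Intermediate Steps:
G(T) = 2 - 2*T (G(T) = 2 - (T + T) = 2 - 2*T)
(-25392 + G(73))*((r - 107)² + 21530) = (-25392 + (2 - 2*73))*((-79 - 107)² + 21530) = (-25392 + (2 - 146))*((-186)² + 21530) = (-25392 - 144)*(34596 + 21530) = -25536*56126 = -1433233536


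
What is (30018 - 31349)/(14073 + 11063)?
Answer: -1331/25136 ≈ -0.052952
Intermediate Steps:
(30018 - 31349)/(14073 + 11063) = -1331/25136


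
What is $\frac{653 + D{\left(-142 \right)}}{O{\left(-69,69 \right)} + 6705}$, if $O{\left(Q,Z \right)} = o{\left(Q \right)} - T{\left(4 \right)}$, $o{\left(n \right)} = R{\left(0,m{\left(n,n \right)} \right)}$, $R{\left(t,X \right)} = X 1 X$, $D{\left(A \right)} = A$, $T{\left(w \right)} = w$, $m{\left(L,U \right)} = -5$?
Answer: $\frac{511}{6726} \approx 0.075974$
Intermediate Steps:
$R{\left(t,X \right)} = X^{2}$ ($R{\left(t,X \right)} = X X = X^{2}$)
$o{\left(n \right)} = 25$ ($o{\left(n \right)} = \left(-5\right)^{2} = 25$)
$O{\left(Q,Z \right)} = 21$ ($O{\left(Q,Z \right)} = 25 - 4 = 21$)
$\frac{653 + D{\left(-142 \right)}}{O{\left(-69,69 \right)} + 6705} = \frac{653 - 142}{21 + 6705} = \frac{511}{6726}$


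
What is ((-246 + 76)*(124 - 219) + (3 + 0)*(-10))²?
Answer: 259854400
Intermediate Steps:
((-246 + 76)*(124 - 219) + (3 + 0)*(-10))² = (-170*(-95) + 3*(-10))² = (16150 - 30)² = 16120² = 259854400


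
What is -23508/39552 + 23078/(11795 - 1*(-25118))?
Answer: 3752521/121665248 ≈ 0.030843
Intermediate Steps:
-23508/39552 + 23078/(11795 - 1*(-25118)) = -23508*1/39552 + 23078/(11795 + 25118) = -1959/3296 + 23078/36913 = 3752521/121665248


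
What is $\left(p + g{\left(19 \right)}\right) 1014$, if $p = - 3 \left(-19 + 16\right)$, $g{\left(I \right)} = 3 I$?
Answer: $66924$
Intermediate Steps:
$p = 9$ ($p = \left(-3\right) \left(-3\right) = 9$)
$\left(p + g{\left(19 \right)}\right) 1014 = \left(9 + 3 \cdot 19\right) 1014 = \left(9 + 57\right) 1014 = 66 \cdot 1014 = 66924$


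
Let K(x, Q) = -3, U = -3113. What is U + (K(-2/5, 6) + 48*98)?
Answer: 1588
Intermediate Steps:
U + (K(-2/5, 6) + 48*98) = -3113 + (-3 + 48*98) = -3113 + (-3 + 4704) = -3113 + 4701 = 1588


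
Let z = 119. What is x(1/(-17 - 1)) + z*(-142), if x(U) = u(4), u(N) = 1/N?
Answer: -67591/4 ≈ -16898.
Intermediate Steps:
u(N) = 1/N
x(U) = ¼ (x(U) = 1/4 = ¼)
x(1/(-17 - 1)) + z*(-142) = ¼ + 119*(-142) = ¼ - 16898 = -67591/4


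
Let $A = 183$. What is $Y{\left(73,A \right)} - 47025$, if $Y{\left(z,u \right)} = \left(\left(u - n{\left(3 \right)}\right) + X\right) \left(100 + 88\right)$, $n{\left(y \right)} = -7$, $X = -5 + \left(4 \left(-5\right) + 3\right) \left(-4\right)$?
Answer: $539$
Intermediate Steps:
$X = 63$ ($X = -5 + \left(-20 + 3\right) \left(-4\right) = -5 - -68 = -5 + 68 = 63$)
$Y{\left(z,u \right)} = 13160 + 188 u$ ($Y{\left(z,u \right)} = \left(\left(u - -7\right) + 63\right) \left(100 + 88\right) = \left(\left(u + 7\right) + 63\right) 188 = \left(\left(7 + u\right) + 63\right) 188 = \left(70 + u\right) 188 = 13160 + 188 u$)
$Y{\left(73,A \right)} - 47025 = \left(13160 + 188 \cdot 183\right) - 47025 = \left(13160 + 34404\right) - 47025 = 47564 - 47025 = 539$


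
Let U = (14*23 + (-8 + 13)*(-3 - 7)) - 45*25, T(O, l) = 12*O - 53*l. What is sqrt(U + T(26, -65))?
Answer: 22*sqrt(6) ≈ 53.889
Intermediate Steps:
T(O, l) = -53*l + 12*O
U = -853 (U = (322 + 5*(-10)) - 1125 = (322 - 50) - 1125 = 272 - 1125 = -853)
sqrt(U + T(26, -65)) = sqrt(-853 + (-53*(-65) + 12*26)) = sqrt(-853 + (3445 + 312)) = sqrt(-853 + 3757) = sqrt(2904) = 22*sqrt(6)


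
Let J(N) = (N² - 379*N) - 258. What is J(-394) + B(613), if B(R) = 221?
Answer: 304525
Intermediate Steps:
J(N) = -258 + N² - 379*N
J(-394) + B(613) = (-258 + (-394)² - 379*(-394)) + 221 = (-258 + 155236 + 149326) + 221 = 304304 + 221 = 304525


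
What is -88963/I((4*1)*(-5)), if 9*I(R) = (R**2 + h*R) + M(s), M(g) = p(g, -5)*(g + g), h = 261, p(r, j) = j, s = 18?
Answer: 800667/5000 ≈ 160.13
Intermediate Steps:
M(g) = -10*g (M(g) = -5*(g + g) = -10*g)
I(R) = -20 + 29*R + R**2/9 (I(R) = ((R**2 + 261*R) - 10*18)/9 = ((R**2 + 261*R) - 180)/9 = (-180 + R**2 + 261*R)/9 = -20 + 29*R + R**2/9)
-88963/I((4*1)*(-5)) = -88963/(-20 + 29*((4*1)*(-5)) + ((4*1)*(-5))**2/9) = -88963/(-20 + 29*(4*(-5)) + (4*(-5))**2/9) = -88963/(-20 + 29*(-20) + (1/9)*(-20)**2) = -88963/(-20 - 580 + (1/9)*400) = -88963/(-20 - 580 + 400/9) = -88963/(-5000/9) = -88963*(-9/5000) = 800667/5000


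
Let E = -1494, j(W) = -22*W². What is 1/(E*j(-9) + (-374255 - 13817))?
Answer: 1/2274236 ≈ 4.3971e-7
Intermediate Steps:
1/(E*j(-9) + (-374255 - 13817)) = 1/(-(-32868)*(-9)² + (-374255 - 13817)) = 1/(-(-32868)*81 - 388072) = 1/(-1494*(-1782) - 388072) = 1/(2662308 - 388072) = 1/2274236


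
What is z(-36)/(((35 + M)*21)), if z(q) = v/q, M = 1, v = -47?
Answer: 47/27216 ≈ 0.0017269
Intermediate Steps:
z(q) = -47/q
z(-36)/(((35 + M)*21)) = (-47/(-36))/(((35 + 1)*21)) = (-47*(-1/36))/((36*21)) = (47/36)/756 = (47/36)*(1/756) = 47/27216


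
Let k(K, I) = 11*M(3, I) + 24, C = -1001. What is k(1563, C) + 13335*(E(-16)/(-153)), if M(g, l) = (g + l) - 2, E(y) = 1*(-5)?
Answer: -537551/51 ≈ -10540.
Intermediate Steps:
E(y) = -5
M(g, l) = -2 + g + l
k(K, I) = 35 + 11*I (k(K, I) = 11*(-2 + 3 + I) + 24 = 11*(1 + I) + 24 = (11 + 11*I) + 24 = 35 + 11*I)
k(1563, C) + 13335*(E(-16)/(-153)) = (35 + 11*(-1001)) + 13335*(-5/(-153)) = (35 - 11011) + 13335*(-5*(-1/153)) = -10976 + 13335*(5/153) = -10976 + 22225/51 = -537551/51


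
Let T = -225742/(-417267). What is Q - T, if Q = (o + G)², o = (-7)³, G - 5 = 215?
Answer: 6312606701/417267 ≈ 15128.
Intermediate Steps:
G = 220 (G = 5 + 215 = 220)
o = -343
T = 225742/417267 (T = -225742*(-1/417267) = 225742/417267 ≈ 0.54100)
Q = 15129 (Q = (-343 + 220)² = (-123)² = 15129)
Q - T = 15129 - 1*225742/417267 = 15129 - 225742/417267 = 6312606701/417267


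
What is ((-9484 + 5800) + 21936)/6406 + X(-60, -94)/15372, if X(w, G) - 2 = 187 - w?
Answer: 47027473/16412172 ≈ 2.8654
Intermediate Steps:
X(w, G) = 189 - w (X(w, G) = 2 + (187 - w) = 189 - w)
((-9484 + 5800) + 21936)/6406 + X(-60, -94)/15372 = ((-9484 + 5800) + 21936)/6406 + (189 - 1*(-60))/15372 = (-3684 + 21936)*(1/6406) + (189 + 60)*(1/15372) = 18252*(1/6406) + 249*(1/15372) = 9126/3203 + 83/5124 = 47027473/16412172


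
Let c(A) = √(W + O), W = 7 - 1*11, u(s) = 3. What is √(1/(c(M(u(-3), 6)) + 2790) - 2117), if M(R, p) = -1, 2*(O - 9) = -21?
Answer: √((-11812858 - 2117*I*√22)/(5580 + I*√22)) ≈ 0.e-9 - 46.011*I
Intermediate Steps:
O = -3/2 (O = 9 + (½)*(-21) = 9 - 21/2 = -3/2 ≈ -1.5000)
W = -4 (W = 7 - 11 = -4)
c(A) = I*√22/2 (c(A) = √(-4 - 3/2) = √(-11/2) = I*√22/2)
√(1/(c(M(u(-3), 6)) + 2790) - 2117) = √(1/(I*√22/2 + 2790) - 2117) = √(1/(2790 + I*√22/2) - 2117) = √(-2117 + 1/(2790 + I*√22/2))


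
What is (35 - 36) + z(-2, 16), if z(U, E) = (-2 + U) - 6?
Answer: -11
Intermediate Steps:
z(U, E) = -8 + U
(35 - 36) + z(-2, 16) = (35 - 36) + (-8 - 2) = -1 - 10 = -11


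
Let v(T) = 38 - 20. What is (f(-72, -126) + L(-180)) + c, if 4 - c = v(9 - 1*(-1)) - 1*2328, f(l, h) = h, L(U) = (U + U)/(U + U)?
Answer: 2189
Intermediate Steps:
L(U) = 1 (L(U) = (2*U)/((2*U)) = (2*U)*(1/(2*U)) = 1)
v(T) = 18
c = 2314 (c = 4 - (18 - 1*2328) = 4 - (18 - 2328) = 4 - 1*(-2310) = 4 + 2310 = 2314)
(f(-72, -126) + L(-180)) + c = (-126 + 1) + 2314 = -125 + 2314 = 2189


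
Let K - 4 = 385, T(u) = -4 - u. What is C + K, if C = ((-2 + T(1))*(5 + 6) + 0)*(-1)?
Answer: 466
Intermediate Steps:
K = 389 (K = 4 + 385 = 389)
C = 77 (C = ((-2 + (-4 - 1*1))*(5 + 6) + 0)*(-1) = ((-2 + (-4 - 1))*11 + 0)*(-1) = ((-2 - 5)*11 + 0)*(-1) = (-7*11 + 0)*(-1) = (-77 + 0)*(-1) = -77*(-1) = 77)
C + K = 77 + 389 = 466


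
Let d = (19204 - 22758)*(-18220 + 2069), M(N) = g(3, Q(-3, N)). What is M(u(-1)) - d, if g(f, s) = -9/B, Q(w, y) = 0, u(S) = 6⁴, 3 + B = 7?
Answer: -229602625/4 ≈ -5.7401e+7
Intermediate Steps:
B = 4 (B = -3 + 7 = 4)
u(S) = 1296
g(f, s) = -9/4
M(N) = -9/4
d = 57400654 (d = -3554*(-16151) = 57400654)
M(u(-1)) - d = -9/4 - 1*57400654 = -9/4 - 57400654 = -229602625/4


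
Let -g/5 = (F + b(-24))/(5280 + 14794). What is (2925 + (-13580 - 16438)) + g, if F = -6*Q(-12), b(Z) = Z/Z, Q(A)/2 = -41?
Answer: -543867347/20074 ≈ -27093.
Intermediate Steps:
Q(A) = -82 (Q(A) = 2*(-41) = -82)
b(Z) = 1
F = 492 (F = -6*(-82) = 492)
g = -2465/20074 (g = -5*(492 + 1)/(5280 + 14794) = -2465/20074 ≈ -0.12280)
(2925 + (-13580 - 16438)) + g = (2925 + (-13580 - 16438)) - 2465/20074 = (2925 - 30018) - 2465/20074 = -27093 - 2465/20074 = -543867347/20074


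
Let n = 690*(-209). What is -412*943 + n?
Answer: -532726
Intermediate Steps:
n = -144210
-412*943 + n = -412*943 - 144210 = -388516 - 144210 = -532726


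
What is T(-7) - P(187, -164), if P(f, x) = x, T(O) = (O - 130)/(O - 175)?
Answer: 29985/182 ≈ 164.75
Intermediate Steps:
T(O) = (-130 + O)/(-175 + O)
T(-7) - P(187, -164) = (-130 - 7)/(-175 - 7) - 1*(-164) = -137/(-182) + 164 = -1/182*(-137) + 164 = 137/182 + 164 = 29985/182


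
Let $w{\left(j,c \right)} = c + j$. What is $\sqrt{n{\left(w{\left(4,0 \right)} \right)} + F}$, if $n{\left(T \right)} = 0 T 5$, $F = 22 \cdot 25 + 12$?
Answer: $\sqrt{562} \approx 23.707$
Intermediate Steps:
$F = 562$ ($F = 550 + 12 = 562$)
$n{\left(T \right)} = 0$ ($n{\left(T \right)} = 0 \cdot 5 = 0$)
$\sqrt{n{\left(w{\left(4,0 \right)} \right)} + F} = \sqrt{0 + 562} = \sqrt{562}$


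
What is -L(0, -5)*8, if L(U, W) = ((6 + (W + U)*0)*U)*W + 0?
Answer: 0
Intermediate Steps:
L(U, W) = 6*U*W (L(U, W) = ((6 + (U + W)*0)*U)*W + 0 = ((6 + 0)*U)*W + 0 = (6*U)*W + 0 = 6*U*W + 0 = 6*U*W)
-L(0, -5)*8 = -6*0*(-5)*8 = -1*0*8 = 0*8 = 0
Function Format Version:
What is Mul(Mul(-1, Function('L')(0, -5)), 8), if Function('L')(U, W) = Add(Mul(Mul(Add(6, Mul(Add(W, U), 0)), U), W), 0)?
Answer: 0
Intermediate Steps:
Function('L')(U, W) = Mul(6, U, W) (Function('L')(U, W) = Add(Mul(Mul(Add(6, Mul(Add(U, W), 0)), U), W), 0) = Add(Mul(Mul(Add(6, 0), U), W), 0) = Add(Mul(Mul(6, U), W), 0) = Add(Mul(6, U, W), 0) = Mul(6, U, W))
Mul(Mul(-1, Function('L')(0, -5)), 8) = Mul(Mul(-1, Mul(6, 0, -5)), 8) = Mul(Mul(-1, 0), 8) = Mul(0, 8) = 0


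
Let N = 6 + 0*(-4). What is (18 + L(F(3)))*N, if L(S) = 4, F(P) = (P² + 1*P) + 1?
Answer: 132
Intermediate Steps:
F(P) = 1 + P + P² (F(P) = (P² + P) + 1 = (P + P²) + 1 = 1 + P + P²)
N = 6 (N = 6 + 0 = 6)
(18 + L(F(3)))*N = (18 + 4)*6 = 22*6 = 132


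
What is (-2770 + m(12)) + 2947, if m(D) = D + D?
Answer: 201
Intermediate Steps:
m(D) = 2*D
(-2770 + m(12)) + 2947 = (-2770 + 2*12) + 2947 = (-2770 + 24) + 2947 = -2746 + 2947 = 201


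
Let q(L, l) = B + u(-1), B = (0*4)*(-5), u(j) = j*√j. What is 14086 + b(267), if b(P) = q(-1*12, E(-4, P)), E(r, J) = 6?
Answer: 14086 - I ≈ 14086.0 - 1.0*I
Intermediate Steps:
u(j) = j^(3/2)
B = 0 (B = 0*(-5) = 0)
q(L, l) = -I (q(L, l) = 0 + (-1)^(3/2) = 0 - I = -I)
b(P) = -I
14086 + b(267) = 14086 - I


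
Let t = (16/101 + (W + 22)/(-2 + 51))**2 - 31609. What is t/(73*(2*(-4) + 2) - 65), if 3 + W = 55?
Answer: 774118430445/12319778303 ≈ 62.835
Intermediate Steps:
W = 52 (W = -3 + 55 = 52)
t = -774118430445/24492601 (t = (16/101 + (52 + 22)/(-2 + 51))**2 - 31609 = (16*(1/101) + 74/49)**2 - 31609 = (16/101 + 74*(1/49))**2 - 31609 = (16/101 + 74/49)**2 - 31609 = (8258/4949)**2 - 31609 = 68194564/24492601 - 31609 = -774118430445/24492601 ≈ -31606.)
t/(73*(2*(-4) + 2) - 65) = -774118430445/(24492601*(73*(2*(-4) + 2) - 65)) = -774118430445/(24492601*(73*(-8 + 2) - 65)) = -774118430445/(24492601*(73*(-6) - 65)) = -774118430445/(24492601*(-438 - 65)) = -774118430445/24492601/(-503) = -774118430445/24492601*(-1/503) = 774118430445/12319778303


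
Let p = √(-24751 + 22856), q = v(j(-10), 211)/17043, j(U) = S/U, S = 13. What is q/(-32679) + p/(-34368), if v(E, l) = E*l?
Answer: 211/428421690 - I*√1895/34368 ≈ 4.9251e-7 - 0.0012666*I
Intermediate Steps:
j(U) = 13/U
q = -211/13110 (q = ((13/(-10))*211)/17043 = ((13*(-⅒))*211)*(1/17043) = -13/10*211*(1/17043) = -2743/10*1/17043 = -211/13110 ≈ -0.016095)
p = I*√1895 (p = √(-1895) = I*√1895 ≈ 43.532*I)
q/(-32679) + p/(-34368) = -211/13110/(-32679) + (I*√1895)/(-34368) = -211/13110*(-1/32679) + (I*√1895)*(-1/34368) = 211/428421690 - I*√1895/34368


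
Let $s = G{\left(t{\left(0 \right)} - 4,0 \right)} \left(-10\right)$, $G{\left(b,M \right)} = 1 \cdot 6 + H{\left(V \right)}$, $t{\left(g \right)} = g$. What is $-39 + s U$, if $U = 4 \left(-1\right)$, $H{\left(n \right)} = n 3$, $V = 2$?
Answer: $441$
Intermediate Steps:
$H{\left(n \right)} = 3 n$
$G{\left(b,M \right)} = 12$ ($G{\left(b,M \right)} = 1 \cdot 6 + 3 \cdot 2 = 6 + 6 = 12$)
$U = -4$
$s = -120$ ($s = 12 \left(-10\right) = -120$)
$-39 + s U = -39 - -480 = -39 + 480 = 441$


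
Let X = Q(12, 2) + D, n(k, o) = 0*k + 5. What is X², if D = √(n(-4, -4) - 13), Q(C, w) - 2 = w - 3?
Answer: -7 + 4*I*√2 ≈ -7.0 + 5.6569*I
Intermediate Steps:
n(k, o) = 5 (n(k, o) = 0 + 5 = 5)
Q(C, w) = -1 + w (Q(C, w) = 2 + (w - 3) = 2 + (-3 + w) = -1 + w)
D = 2*I*√2 (D = √(5 - 13) = √(-8) = 2*I*√2 ≈ 2.8284*I)
X = 1 + 2*I*√2 (X = (-1 + 2) + 2*I*√2 = 1 + 2*I*√2 ≈ 1.0 + 2.8284*I)
X² = (1 + 2*I*√2)²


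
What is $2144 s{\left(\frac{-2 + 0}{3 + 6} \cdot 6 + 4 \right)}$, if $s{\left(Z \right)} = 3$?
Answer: $6432$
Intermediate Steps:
$2144 s{\left(\frac{-2 + 0}{3 + 6} \cdot 6 + 4 \right)} = 2144 \cdot 3 = 6432$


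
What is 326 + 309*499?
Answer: 154517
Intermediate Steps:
326 + 309*499 = 326 + 154191 = 154517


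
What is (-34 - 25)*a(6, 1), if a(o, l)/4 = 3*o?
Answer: -4248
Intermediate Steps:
a(o, l) = 12*o (a(o, l) = 4*(3*o) = 12*o)
(-34 - 25)*a(6, 1) = (-34 - 25)*(12*6) = -59*72 = -4248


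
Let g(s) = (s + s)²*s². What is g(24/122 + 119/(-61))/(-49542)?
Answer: -262159202/342975327411 ≈ -0.00076437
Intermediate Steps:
g(s) = 4*s⁴ (g(s) = (2*s)²*s² = (4*s²)*s² = 4*s⁴)
g(24/122 + 119/(-61))/(-49542) = (4*(24/122 + 119/(-61))⁴)/(-49542) = (4*(24*(1/122) + 119*(-1/61))⁴)*(-1/49542) = (4*(12/61 - 119/61)⁴)*(-1/49542) = (4*(-107/61)⁴)*(-1/49542) = (4*(131079601/13845841))*(-1/49542) = (524318404/13845841)*(-1/49542) = -262159202/342975327411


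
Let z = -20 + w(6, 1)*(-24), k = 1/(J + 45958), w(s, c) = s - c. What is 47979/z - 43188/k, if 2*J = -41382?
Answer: -152772415419/140 ≈ -1.0912e+9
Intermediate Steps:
J = -20691 (J = (1/2)*(-41382) = -20691)
k = 1/25267 (k = 1/(-20691 + 45958) = 1/25267 ≈ 3.9577e-5)
z = -140 (z = -20 + (6 - 1*1)*(-24) = -20 + (6 - 1)*(-24) = -20 + 5*(-24) = -20 - 120 = -140)
47979/z - 43188/k = 47979/(-140) - 43188/1/25267 = 47979*(-1/140) - 43188*25267 = -47979/140 - 1091231196 = -152772415419/140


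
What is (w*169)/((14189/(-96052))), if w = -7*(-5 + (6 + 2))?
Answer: 48698364/2027 ≈ 24025.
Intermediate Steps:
w = -21 (w = -7*(-5 + 8) = -7*3 = -21)
(w*169)/((14189/(-96052))) = (-21*169)/((14189/(-96052))) = -3549/(14189*(-1/96052)) = -3549/(-14189/96052) = -3549*(-96052/14189) = 48698364/2027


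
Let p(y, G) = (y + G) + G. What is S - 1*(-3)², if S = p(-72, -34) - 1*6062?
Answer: -6211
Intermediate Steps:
p(y, G) = y + 2*G (p(y, G) = (G + y) + G = y + 2*G)
S = -6202 (S = (-72 + 2*(-34)) - 1*6062 = (-72 - 68) - 6062 = -140 - 6062 = -6202)
S - 1*(-3)² = -6202 - 1*(-3)² = -6202 - 1*9 = -6202 - 9 = -6211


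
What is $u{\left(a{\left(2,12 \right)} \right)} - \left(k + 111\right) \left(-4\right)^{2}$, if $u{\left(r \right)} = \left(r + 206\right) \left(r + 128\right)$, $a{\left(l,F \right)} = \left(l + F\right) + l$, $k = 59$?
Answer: $29248$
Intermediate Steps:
$a{\left(l,F \right)} = F + 2 l$ ($a{\left(l,F \right)} = \left(F + l\right) + l = F + 2 l$)
$u{\left(r \right)} = \left(128 + r\right) \left(206 + r\right)$ ($u{\left(r \right)} = \left(206 + r\right) \left(128 + r\right) = \left(128 + r\right) \left(206 + r\right)$)
$u{\left(a{\left(2,12 \right)} \right)} - \left(k + 111\right) \left(-4\right)^{2} = \left(26368 + \left(12 + 2 \cdot 2\right)^{2} + 334 \left(12 + 2 \cdot 2\right)\right) - \left(59 + 111\right) \left(-4\right)^{2} = \left(26368 + \left(12 + 4\right)^{2} + 334 \left(12 + 4\right)\right) - 170 \cdot 16 = \left(26368 + 16^{2} + 334 \cdot 16\right) - 2720 = \left(26368 + 256 + 5344\right) - 2720 = 31968 - 2720 = 29248$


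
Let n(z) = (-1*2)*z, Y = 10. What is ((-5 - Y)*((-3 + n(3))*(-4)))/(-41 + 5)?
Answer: 15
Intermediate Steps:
n(z) = -2*z
((-5 - Y)*((-3 + n(3))*(-4)))/(-41 + 5) = ((-5 - 1*10)*((-3 - 2*3)*(-4)))/(-41 + 5) = ((-5 - 10)*((-3 - 6)*(-4)))/(-36) = -(-135)*(-4)*(-1/36) = -15*36*(-1/36) = -540*(-1/36) = 15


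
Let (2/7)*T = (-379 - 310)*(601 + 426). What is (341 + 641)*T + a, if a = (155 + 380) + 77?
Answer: -2432030899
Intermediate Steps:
T = -4953221/2 (T = 7*((-379 - 310)*(601 + 426))/2 = 7*(-689*1027)/2 = (7/2)*(-707603) = -4953221/2 ≈ -2.4766e+6)
a = 612 (a = 535 + 77 = 612)
(341 + 641)*T + a = (341 + 641)*(-4953221/2) + 612 = 982*(-4953221/2) + 612 = -2432031511 + 612 = -2432030899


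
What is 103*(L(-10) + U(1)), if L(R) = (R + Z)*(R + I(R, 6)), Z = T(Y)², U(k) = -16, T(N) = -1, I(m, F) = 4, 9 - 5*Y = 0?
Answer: 3914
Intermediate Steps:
Y = 9/5 (Y = 9/5 - ⅕*0 = 9/5 + 0 = 9/5 ≈ 1.8000)
Z = 1 (Z = (-1)² = 1)
L(R) = (1 + R)*(4 + R) (L(R) = (R + 1)*(R + 4) = (1 + R)*(4 + R))
103*(L(-10) + U(1)) = 103*((4 + (-10)² + 5*(-10)) - 16) = 103*((4 + 100 - 50) - 16) = 103*(54 - 16) = 103*38 = 3914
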